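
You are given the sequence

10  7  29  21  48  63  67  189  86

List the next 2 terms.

567, 105

Positions 1, 3, 5, … form one subsequence and positions 2, 4, 6, … form another.
Subsequence A: 10, 29, 48, 67, 86 (linear: a_n = -9 + 19·n).
Subsequence B: 7, 21, 63, 189 (a geometric progression (common ratio 3)).
Position 10 falls in subsequence B as its term 5, giving 567.
The 11th slot belongs to subsequence A; its 6th term is 105.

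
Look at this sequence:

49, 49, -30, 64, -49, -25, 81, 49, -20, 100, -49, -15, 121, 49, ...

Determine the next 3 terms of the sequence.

Taking every 3rd term gives 3 separate tracks.
Stream A: 49, 64, 81, 100, 121 — consecutive squares n² from n = 7.
Stream B: 49, -49, 49, -49, 49 — alternating ±49.
Stream C: -30, -25, -20, -15 — adding 5 each time.
Position 15 falls in stream C as its term 5, giving -10.
Position 16 → stream A, term 6 = 144.
The 17th slot belongs to stream B; its 6th term is -49.

-10, 144, -49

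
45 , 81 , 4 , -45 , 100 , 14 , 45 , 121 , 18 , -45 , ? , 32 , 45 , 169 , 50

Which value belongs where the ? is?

144

Split by position mod 3 into 3 tracks.
Stream A = 45, -45, 45, -45, 45: alternating ±45.
Stream B = 81, 100, 121, ?, 169: consecutive squares n² from n = 9.
Stream C = 4, 14, 18, 32, 50: a Fibonacci-like recurrence a_n = a_{n-1} + a_{n-2}.
The gap is stream B's term 4; the rule gives 144.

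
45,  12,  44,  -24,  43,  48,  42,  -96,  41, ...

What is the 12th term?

-384

Split by position mod 2 into 2 tracks.
Stream A: 45, 44, 43, 42, 41 — subtracting 1 each time.
Stream B: 12, -24, 48, -96 — a geometric progression (common ratio -2).
Term 12 comes from stream B (its 6th entry): -384.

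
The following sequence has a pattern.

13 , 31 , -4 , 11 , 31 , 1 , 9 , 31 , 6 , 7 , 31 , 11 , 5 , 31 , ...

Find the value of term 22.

-1

Read the sequence 3 terms at a time; column i is its own pattern.
Track A: 13, 11, 9, 7, 5. Linear: a_n = 15 − 2·n.
Track B: 31, 31, 31, 31, 31. The constant sequence 31.
Track C: -4, 1, 6, 11. Arithmetic with common difference +5.
Term 22 comes from track A (its 8th entry): -1.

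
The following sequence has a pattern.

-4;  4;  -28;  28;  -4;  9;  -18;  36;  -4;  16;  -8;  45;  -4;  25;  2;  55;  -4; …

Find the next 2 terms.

36, 12

Read the sequence 4 terms at a time; column i is its own pattern.
Stream A: -4, -4, -4, -4, -4. The constant sequence -4.
Stream B: 4, 9, 16, 25. Consecutive squares n² from n = 2.
Stream C: -28, -18, -8, 2. Arithmetic with common difference +10.
Stream D: 28, 36, 45, 55. Triangular numbers n(n+1)/2 for n = 7, 8, ….
The 18th slot belongs to stream B; its 5th term is 36.
Position 19 → stream C, term 5 = 12.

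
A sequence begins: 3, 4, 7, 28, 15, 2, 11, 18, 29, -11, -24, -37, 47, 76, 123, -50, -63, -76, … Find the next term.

199

Reading positions in blocks of 6 reveals the pattern AAABBB — 2 tracks woven together.
Subsequence A = 3, 4, 7, 11, 18, 29, 47, 76, 123: each term equals the sum of the previous two.
Subsequence B = 28, 15, 2, -11, -24, -37, -50, -63, -76: arithmetic with common difference −13.
Term 19 comes from subsequence A (its 10th entry): 199.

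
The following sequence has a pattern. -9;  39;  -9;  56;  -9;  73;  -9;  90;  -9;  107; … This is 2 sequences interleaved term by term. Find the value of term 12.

Odd-indexed and even-indexed terms follow separate rules.
Subsequence A: -9, -9, -9, -9, -9. Constant -9.
Subsequence B: 39, 56, 73, 90, 107. Arithmetic with common difference +17.
Term 12 comes from subsequence B (its 6th entry): 124.

124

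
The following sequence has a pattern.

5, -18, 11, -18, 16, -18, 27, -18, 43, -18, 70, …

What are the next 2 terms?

Odd-indexed and even-indexed terms follow separate rules.
Stream A: 5, 11, 16, 27, 43, 70 — a Fibonacci-like recurrence a_n = a_{n-1} + a_{n-2}.
Stream B: -18, -18, -18, -18, -18 — always -18.
Term 12 comes from stream B (its 6th entry): -18.
Position 13 → stream A, term 7 = 113.

-18, 113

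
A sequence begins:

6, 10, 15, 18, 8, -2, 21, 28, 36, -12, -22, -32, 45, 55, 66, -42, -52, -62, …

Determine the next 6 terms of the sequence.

The slot pattern repeats as AAABBB (period 6), so there are 2 interleaved tracks.
Track A: 6, 10, 15, 21, 28, 36, 45, 55, 66. Triangular numbers n(n+1)/2 for n = 3, 4, ….
Track B: 18, 8, -2, -12, -22, -32, -42, -52, -62. Arithmetic, step −10.
Term 19 comes from track A (its 10th entry): 78.
Position 20 falls in track A as its term 11, giving 91.
The 21st slot belongs to track A; its 12th term is 105.
Position 22 → track B, term 10 = -72.
Position 23 falls in track B as its term 11, giving -82.
The 24th slot belongs to track B; its 12th term is -92.

78, 91, 105, -72, -82, -92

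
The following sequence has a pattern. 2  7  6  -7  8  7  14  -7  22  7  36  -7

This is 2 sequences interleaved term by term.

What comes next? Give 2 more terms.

Odd-indexed and even-indexed terms follow separate rules.
Stream A is 2, 6, 8, 14, 22, 36, which is a Fibonacci-like recurrence a_n = a_{n-1} + a_{n-2}.
Stream B is 7, -7, 7, -7, 7, -7, which is the oscillation 7·(−1)^(n+1).
Position 13 → stream A, term 7 = 58.
Position 14 → stream B, term 7 = 7.

58, 7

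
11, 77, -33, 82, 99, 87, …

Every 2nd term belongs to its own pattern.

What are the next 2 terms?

-297, 92

Odd-indexed and even-indexed terms follow separate rules.
Stream A: 11, -33, 99. Geometric with ratio -3.
Stream B: 77, 82, 87. Arithmetic, step +5.
Term 7 comes from stream A (its 4th entry): -297.
The 8th slot belongs to stream B; its 4th term is 92.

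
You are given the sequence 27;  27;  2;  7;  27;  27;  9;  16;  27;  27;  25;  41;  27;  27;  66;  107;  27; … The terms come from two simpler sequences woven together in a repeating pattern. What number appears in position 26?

Reading positions in blocks of 4 reveals the pattern AABB — 2 tracks woven together.
Track A: 27, 27, 27, 27, 27, 27, 27, 27, 27 — the constant sequence 27.
Track B: 2, 7, 9, 16, 25, 41, 66, 107 — each term equals the sum of the previous two.
Term 26 comes from track A (its 14th entry): 27.

27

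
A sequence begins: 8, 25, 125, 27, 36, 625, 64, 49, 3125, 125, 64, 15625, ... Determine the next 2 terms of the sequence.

Split by position mod 3 into 3 tracks.
Subsequence A: 8, 27, 64, 125 — consecutive cubes n³ from n = 2.
Subsequence B: 25, 36, 49, 64 — perfect squares starting at 5².
Subsequence C: 125, 625, 3125, 15625 — powers of 5.
Position 13 falls in subsequence A as its term 5, giving 216.
Position 14 falls in subsequence B as its term 5, giving 81.

216, 81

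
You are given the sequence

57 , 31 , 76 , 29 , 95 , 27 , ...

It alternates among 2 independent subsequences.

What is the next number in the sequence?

Split by position mod 2 into 2 tracks.
Track A: 57, 76, 95 (adding 19 each time).
Track B: 31, 29, 27 (arithmetic with common difference −2).
Term 7 comes from track A (its 4th entry): 114.

114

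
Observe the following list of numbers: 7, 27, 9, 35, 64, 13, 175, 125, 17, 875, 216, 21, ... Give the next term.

4375

Read the sequence 3 terms at a time; column i is its own pattern.
Subsequence A: 7, 35, 175, 875. Geometric, ×5 each step.
Subsequence B: 27, 64, 125, 216. Consecutive cubes n³ from n = 3.
Subsequence C: 9, 13, 17, 21. Adding 4 each time.
Position 13 falls in subsequence A as its term 5, giving 4375.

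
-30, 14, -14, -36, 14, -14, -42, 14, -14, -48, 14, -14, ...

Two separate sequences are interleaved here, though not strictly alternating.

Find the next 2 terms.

-54, 14

Positions follow the repeating pattern ABB; grouping by letter gives 2 tracks.
Subsequence A: -30, -36, -42, -48. Arithmetic with common difference −6.
Subsequence B: 14, -14, 14, -14, 14, -14, 14, -14. Alternating ±14.
Position 13 → subsequence A, term 5 = -54.
Position 14 → subsequence B, term 9 = 14.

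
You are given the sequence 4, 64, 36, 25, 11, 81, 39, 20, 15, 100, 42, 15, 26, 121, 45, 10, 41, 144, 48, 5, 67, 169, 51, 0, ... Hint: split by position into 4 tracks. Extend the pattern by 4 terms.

108, 196, 54, -5

The terms cycle through 4 interleaved subsequences.
Stream A: 4, 11, 15, 26, 41, 67. A Fibonacci-like recurrence a_n = a_{n-1} + a_{n-2}.
Stream B: 64, 81, 100, 121, 144, 169. The squares 8², 9², 10², ….
Stream C: 36, 39, 42, 45, 48, 51. Arithmetic with common difference +3.
Stream D: 25, 20, 15, 10, 5, 0. Arithmetic, step −5.
Position 25 → stream A, term 7 = 108.
Position 26 → stream B, term 7 = 196.
Term 27 comes from stream C (its 7th entry): 54.
Position 28 falls in stream D as its term 7, giving -5.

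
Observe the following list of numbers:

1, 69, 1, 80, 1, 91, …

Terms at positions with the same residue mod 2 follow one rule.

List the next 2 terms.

Taking every 2nd term gives 2 separate tracks.
Stream A: 1, 1, 1. Constant 1.
Stream B: 69, 80, 91. Adding 11 each time.
Position 7 → stream A, term 4 = 1.
Position 8 → stream B, term 4 = 102.

1, 102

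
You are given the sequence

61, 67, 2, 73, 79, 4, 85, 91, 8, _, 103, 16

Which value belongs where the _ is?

97

The slot pattern repeats as AAB (period 3), so there are 2 interleaved tracks.
Stream A = 61, 67, 73, 79, 85, 91, ?, 103: linear: a_n = 55 + 6·n.
Stream B = 2, 4, 8, 16: powers of 2.
Filling stream A at index 7 by its rule yields 97.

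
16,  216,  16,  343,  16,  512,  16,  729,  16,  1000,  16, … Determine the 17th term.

Odd-indexed and even-indexed terms follow separate rules.
Stream A is 16, 16, 16, 16, 16, 16, which is the constant sequence 16.
Stream B is 216, 343, 512, 729, 1000, which is consecutive cubes n³ from n = 6.
Position 17 → stream A, term 9 = 16.

16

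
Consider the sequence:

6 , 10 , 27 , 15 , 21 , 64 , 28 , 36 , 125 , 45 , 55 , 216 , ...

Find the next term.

The slot pattern repeats as AAB (period 3), so there are 2 interleaved tracks.
Stream A: 6, 10, 15, 21, 28, 36, 45, 55 (triangular numbers n(n+1)/2 for n = 3, 4, …).
Stream B: 27, 64, 125, 216 (consecutive cubes n³ from n = 3).
Position 13 falls in stream A as its term 9, giving 66.

66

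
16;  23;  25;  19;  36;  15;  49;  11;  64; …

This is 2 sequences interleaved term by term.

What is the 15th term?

Taking every 2nd term gives 2 separate tracks.
Track A is 16, 25, 36, 49, 64, which is the squares 4², 5², 6², ….
Track B is 23, 19, 15, 11, which is subtracting 4 each time.
Position 15 → track A, term 8 = 121.

121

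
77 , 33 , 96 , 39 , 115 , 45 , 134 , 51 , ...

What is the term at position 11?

Split by position mod 2 into 2 tracks.
Subsequence A: 77, 96, 115, 134. Linear: a_n = 58 + 19·n.
Subsequence B: 33, 39, 45, 51. Arithmetic, step +6.
The 11th slot belongs to subsequence A; its 6th term is 172.

172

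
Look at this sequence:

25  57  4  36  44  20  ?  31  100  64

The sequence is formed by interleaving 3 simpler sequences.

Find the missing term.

Split by position mod 3: positions 1, 4, 7, … form one track, and each other residue class forms its own.
Track A: 25, 36, ?, 64 (the squares 5², 6², 7², …).
Track B: 57, 44, 31 (arithmetic with common difference −13).
Track C: 4, 20, 100 (multiplying by 5 each time).
So the missing entry in track A is 49.

49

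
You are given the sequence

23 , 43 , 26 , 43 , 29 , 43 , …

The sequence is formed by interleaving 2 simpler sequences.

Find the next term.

Split by position mod 2 into 2 tracks.
Stream A is 23, 26, 29, which is arithmetic with common difference +3.
Stream B is 43, 43, 43, which is always 43.
Term 7 comes from stream A (its 4th entry): 32.

32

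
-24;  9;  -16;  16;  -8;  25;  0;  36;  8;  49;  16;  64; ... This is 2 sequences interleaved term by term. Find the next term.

24

The terms cycle through 2 interleaved subsequences.
Stream A: -24, -16, -8, 0, 8, 16 (adding 8 each time).
Stream B: 9, 16, 25, 36, 49, 64 (consecutive squares n² from n = 3).
The 13th slot belongs to stream A; its 7th term is 24.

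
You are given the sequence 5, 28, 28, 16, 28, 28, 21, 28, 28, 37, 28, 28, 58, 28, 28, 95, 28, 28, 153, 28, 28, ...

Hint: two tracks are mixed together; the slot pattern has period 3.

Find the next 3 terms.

The slot pattern repeats as ABB (period 3), so there are 2 interleaved tracks.
Track A: 5, 16, 21, 37, 58, 95, 153 — a Fibonacci-like recurrence a_n = a_{n-1} + a_{n-2}.
Track B: 28, 28, 28, 28, 28, 28, 28, 28, 28, 28, 28, 28, 28, 28 — always 28.
Position 22 → track A, term 8 = 248.
The 23rd slot belongs to track B; its 15th term is 28.
The 24th slot belongs to track B; its 16th term is 28.

248, 28, 28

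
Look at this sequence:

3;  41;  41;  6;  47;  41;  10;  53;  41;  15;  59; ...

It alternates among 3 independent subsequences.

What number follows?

41

Split by position mod 3: positions 1, 4, 7, … form one track, and each other residue class forms its own.
Stream A: 3, 6, 10, 15. The triangular numbers T_2, T_3, ….
Stream B: 41, 47, 53, 59. Arithmetic, step +6.
Stream C: 41, 41, 41. The constant sequence 41.
Position 12 falls in stream C as its term 4, giving 41.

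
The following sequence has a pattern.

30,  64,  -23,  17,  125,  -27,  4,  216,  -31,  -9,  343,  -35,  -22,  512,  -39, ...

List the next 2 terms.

-35, 729

The terms cycle through 3 interleaved subsequences.
Track A: 30, 17, 4, -9, -22 (arithmetic, step −13).
Track B: 64, 125, 216, 343, 512 (perfect cubes starting at 4³).
Track C: -23, -27, -31, -35, -39 (linear: a_n = -19 − 4·n).
Term 16 comes from track A (its 6th entry): -35.
Position 17 → track B, term 6 = 729.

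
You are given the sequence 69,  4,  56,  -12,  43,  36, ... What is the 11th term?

Positions 1, 3, 5, … form one subsequence and positions 2, 4, 6, … form another.
Subsequence A is 69, 56, 43, which is arithmetic, step −13.
Subsequence B is 4, -12, 36, which is multiplying by -3 each time.
Position 11 falls in subsequence A as its term 6, giving 4.

4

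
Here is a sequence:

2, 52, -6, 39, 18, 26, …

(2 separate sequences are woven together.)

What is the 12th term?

-13

The terms cycle through 2 interleaved subsequences.
Track A is 2, -6, 18, which is a geometric progression (common ratio -3).
Track B is 52, 39, 26, which is subtracting 13 each time.
Position 12 → track B, term 6 = -13.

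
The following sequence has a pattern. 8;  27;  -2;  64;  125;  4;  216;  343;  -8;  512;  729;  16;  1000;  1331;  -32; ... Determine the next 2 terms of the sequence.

1728, 2197

The slot pattern repeats as AAB (period 3), so there are 2 interleaved tracks.
Subsequence A: 8, 27, 64, 125, 216, 343, 512, 729, 1000, 1331. Consecutive cubes n³ from n = 2.
Subsequence B: -2, 4, -8, 16, -32. A geometric progression (common ratio -2).
Position 16 falls in subsequence A as its term 11, giving 1728.
The 17th slot belongs to subsequence A; its 12th term is 2197.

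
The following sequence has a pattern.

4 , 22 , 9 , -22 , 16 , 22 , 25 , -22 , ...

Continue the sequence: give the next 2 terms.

36, 22

Positions 1, 3, 5, … form one subsequence and positions 2, 4, 6, … form another.
Track A = 4, 9, 16, 25: the squares 2², 3², 4², ….
Track B = 22, -22, 22, -22: the oscillation 22·(−1)^(n+1).
Term 9 comes from track A (its 5th entry): 36.
Position 10 → track B, term 5 = 22.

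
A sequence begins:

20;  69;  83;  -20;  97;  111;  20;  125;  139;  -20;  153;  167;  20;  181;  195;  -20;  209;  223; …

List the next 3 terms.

20, 237, 251

Positions follow the repeating pattern ABB; grouping by letter gives 2 tracks.
Subsequence A is 20, -20, 20, -20, 20, -20, which is the oscillation 20·(−1)^(n+1).
Subsequence B is 69, 83, 97, 111, 125, 139, 153, 167, 181, 195, 209, 223, which is linear: a_n = 55 + 14·n.
Position 19 → subsequence A, term 7 = 20.
The 20th slot belongs to subsequence B; its 13th term is 237.
The 21st slot belongs to subsequence B; its 14th term is 251.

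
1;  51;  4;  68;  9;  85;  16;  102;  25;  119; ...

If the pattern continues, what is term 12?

The terms cycle through 2 interleaved subsequences.
Stream A is 1, 4, 9, 16, 25, which is perfect squares starting at 1².
Stream B is 51, 68, 85, 102, 119, which is adding 17 each time.
Position 12 falls in stream B as its term 6, giving 136.

136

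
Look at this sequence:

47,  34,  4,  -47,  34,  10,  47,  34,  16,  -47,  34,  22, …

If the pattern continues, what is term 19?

47

Split by position mod 3 into 3 tracks.
Subsequence A: 47, -47, 47, -47. Oscillating between 47 and -47.
Subsequence B: 34, 34, 34, 34. Always 34.
Subsequence C: 4, 10, 16, 22. Arithmetic with common difference +6.
Term 19 comes from subsequence A (its 7th entry): 47.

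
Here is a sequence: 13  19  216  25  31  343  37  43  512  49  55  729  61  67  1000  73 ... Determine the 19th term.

85

The slot pattern repeats as AAB (period 3), so there are 2 interleaved tracks.
Subsequence A is 13, 19, 25, 31, 37, 43, 49, 55, 61, 67, 73, which is arithmetic with common difference +6.
Subsequence B is 216, 343, 512, 729, 1000, which is perfect cubes starting at 6³.
Position 19 → subsequence A, term 13 = 85.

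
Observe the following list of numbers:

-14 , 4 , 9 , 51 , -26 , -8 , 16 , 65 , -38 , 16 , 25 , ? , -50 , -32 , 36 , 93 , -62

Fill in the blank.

Taking every 4th term gives 4 separate tracks.
Subsequence A is -14, -26, -38, -50, -62, which is subtracting 12 each time.
Subsequence B is 4, -8, 16, -32, which is a geometric progression (common ratio -2).
Subsequence C is 9, 16, 25, 36, which is the squares 3², 4², 5², ….
Subsequence D is 51, 65, ?, 93, which is adding 14 each time.
So the missing entry in subsequence D is 79.

79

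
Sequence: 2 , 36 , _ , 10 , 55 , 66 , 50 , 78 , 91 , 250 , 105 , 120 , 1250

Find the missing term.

Reading positions in blocks of 3 reveals the pattern ABB — 2 tracks woven together.
Stream A: 2, 10, 50, 250, 1250 — a geometric progression (common ratio 5).
Stream B: 36, ?, 55, 66, 78, 91, 105, 120 — triangular numbers n(n+1)/2 for n = 8, 9, ….
The gap is stream B's term 2; the rule gives 45.

45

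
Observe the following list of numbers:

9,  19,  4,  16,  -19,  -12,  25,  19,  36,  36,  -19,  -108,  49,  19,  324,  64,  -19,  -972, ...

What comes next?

Read the sequence 3 terms at a time; column i is its own pattern.
Stream A is 9, 16, 25, 36, 49, 64, which is the squares 3², 4², 5², ….
Stream B is 19, -19, 19, -19, 19, -19, which is alternating ±19.
Stream C is 4, -12, 36, -108, 324, -972, which is geometric, ×-3 each step.
Term 19 comes from stream A (its 7th entry): 81.

81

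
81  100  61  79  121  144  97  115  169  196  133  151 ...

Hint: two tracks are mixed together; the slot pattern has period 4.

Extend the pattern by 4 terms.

The slot pattern repeats as AABB (period 4), so there are 2 interleaved tracks.
Track A: 81, 100, 121, 144, 169, 196 — consecutive squares n² from n = 9.
Track B: 61, 79, 97, 115, 133, 151 — arithmetic, step +18.
Position 13 → track A, term 7 = 225.
Term 14 comes from track A (its 8th entry): 256.
Position 15 → track B, term 7 = 169.
Term 16 comes from track B (its 8th entry): 187.

225, 256, 169, 187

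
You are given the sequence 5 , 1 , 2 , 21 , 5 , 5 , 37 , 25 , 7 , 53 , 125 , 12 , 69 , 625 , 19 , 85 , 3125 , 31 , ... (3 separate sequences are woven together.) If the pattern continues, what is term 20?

15625

Split by position mod 3 into 3 tracks.
Track A = 5, 21, 37, 53, 69, 85: linear: a_n = -11 + 16·n.
Track B = 1, 5, 25, 125, 625, 3125: successive powers of 5.
Track C = 2, 5, 7, 12, 19, 31: each term equals the sum of the previous two.
Position 20 falls in track B as its term 7, giving 15625.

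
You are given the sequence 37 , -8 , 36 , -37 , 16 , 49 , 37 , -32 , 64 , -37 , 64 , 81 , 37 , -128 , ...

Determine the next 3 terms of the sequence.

100, -37, 256

Read the sequence 3 terms at a time; column i is its own pattern.
Stream A = 37, -37, 37, -37, 37: alternating ±37.
Stream B = -8, 16, -32, 64, -128: geometric, ×-2 each step.
Stream C = 36, 49, 64, 81: consecutive squares n² from n = 6.
Position 15 falls in stream C as its term 5, giving 100.
The 16th slot belongs to stream A; its 6th term is -37.
Position 17 falls in stream B as its term 6, giving 256.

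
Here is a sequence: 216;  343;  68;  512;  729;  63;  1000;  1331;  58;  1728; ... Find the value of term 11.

2197

The slot pattern repeats as AAB (period 3), so there are 2 interleaved tracks.
Track A = 216, 343, 512, 729, 1000, 1331, 1728: consecutive cubes n³ from n = 6.
Track B = 68, 63, 58: arithmetic with common difference −5.
Position 11 → track A, term 8 = 2197.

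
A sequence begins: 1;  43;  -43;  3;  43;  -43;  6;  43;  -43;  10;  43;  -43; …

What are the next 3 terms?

15, 43, -43

The slot pattern repeats as ABB (period 3), so there are 2 interleaved tracks.
Track A: 1, 3, 6, 10 — triangular numbers n(n+1)/2 for n = 1, 2, ….
Track B: 43, -43, 43, -43, 43, -43, 43, -43 — oscillating between 43 and -43.
Position 13 falls in track A as its term 5, giving 15.
The 14th slot belongs to track B; its 9th term is 43.
Term 15 comes from track B (its 10th entry): -43.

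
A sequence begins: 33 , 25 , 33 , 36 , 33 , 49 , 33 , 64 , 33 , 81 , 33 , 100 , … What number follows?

33

Taking every 2nd term gives 2 separate tracks.
Subsequence A is 33, 33, 33, 33, 33, 33, which is always 33.
Subsequence B is 25, 36, 49, 64, 81, 100, which is the squares 5², 6², 7², ….
Term 13 comes from subsequence A (its 7th entry): 33.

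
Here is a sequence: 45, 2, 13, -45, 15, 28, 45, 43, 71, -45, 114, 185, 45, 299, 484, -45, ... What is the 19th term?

45

Positions follow the repeating pattern ABB; grouping by letter gives 2 tracks.
Track A: 45, -45, 45, -45, 45, -45 — oscillating between 45 and -45.
Track B: 2, 13, 15, 28, 43, 71, 114, 185, 299, 484 — a Fibonacci-like recurrence a_n = a_{n-1} + a_{n-2}.
The 19th slot belongs to track A; its 7th term is 45.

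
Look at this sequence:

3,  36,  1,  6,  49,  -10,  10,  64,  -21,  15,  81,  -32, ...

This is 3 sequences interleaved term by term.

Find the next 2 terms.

The terms cycle through 3 interleaved subsequences.
Stream A: 3, 6, 10, 15 — the triangular numbers T_2, T_3, ….
Stream B: 36, 49, 64, 81 — perfect squares starting at 6².
Stream C: 1, -10, -21, -32 — subtracting 11 each time.
Term 13 comes from stream A (its 5th entry): 21.
The 14th slot belongs to stream B; its 5th term is 100.

21, 100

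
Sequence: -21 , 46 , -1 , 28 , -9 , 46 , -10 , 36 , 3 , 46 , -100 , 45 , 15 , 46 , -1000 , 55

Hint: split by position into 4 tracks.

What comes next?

Read the sequence 4 terms at a time; column i is its own pattern.
Track A is -21, -9, 3, 15, which is arithmetic, step +12.
Track B is 46, 46, 46, 46, which is constant 46.
Track C is -1, -10, -100, -1000, which is geometric with ratio 10.
Track D is 28, 36, 45, 55, which is triangular numbers starting at T_7.
Position 17 → track A, term 5 = 27.

27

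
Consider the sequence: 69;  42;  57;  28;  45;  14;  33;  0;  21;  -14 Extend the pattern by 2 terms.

The terms cycle through 2 interleaved subsequences.
Subsequence A: 69, 57, 45, 33, 21. Arithmetic, step −12.
Subsequence B: 42, 28, 14, 0, -14. Linear: a_n = 56 − 14·n.
Position 11 falls in subsequence A as its term 6, giving 9.
Position 12 falls in subsequence B as its term 6, giving -28.

9, -28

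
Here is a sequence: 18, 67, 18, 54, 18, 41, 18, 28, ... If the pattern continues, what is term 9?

Odd-indexed and even-indexed terms follow separate rules.
Track A: 18, 18, 18, 18 — the constant sequence 18.
Track B: 67, 54, 41, 28 — subtracting 13 each time.
Position 9 falls in track A as its term 5, giving 18.

18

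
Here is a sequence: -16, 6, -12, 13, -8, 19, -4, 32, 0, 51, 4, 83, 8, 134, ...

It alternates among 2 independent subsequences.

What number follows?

12

Split by position mod 2 into 2 tracks.
Track A: -16, -12, -8, -4, 0, 4, 8 (arithmetic with common difference +4).
Track B: 6, 13, 19, 32, 51, 83, 134 (a Fibonacci-like recurrence a_n = a_{n-1} + a_{n-2}).
Position 15 → track A, term 8 = 12.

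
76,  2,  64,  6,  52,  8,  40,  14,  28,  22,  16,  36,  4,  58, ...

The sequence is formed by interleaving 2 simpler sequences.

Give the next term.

-8

The terms cycle through 2 interleaved subsequences.
Track A is 76, 64, 52, 40, 28, 16, 4, which is arithmetic, step −12.
Track B is 2, 6, 8, 14, 22, 36, 58, which is each term equals the sum of the previous two.
The 15th slot belongs to track A; its 8th term is -8.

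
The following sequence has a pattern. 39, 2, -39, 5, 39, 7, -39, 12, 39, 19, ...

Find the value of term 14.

50

Split by position mod 2 into 2 tracks.
Track A: 39, -39, 39, -39, 39. Alternating ±39.
Track B: 2, 5, 7, 12, 19. A Fibonacci-like recurrence a_n = a_{n-1} + a_{n-2}.
Position 14 falls in track B as its term 7, giving 50.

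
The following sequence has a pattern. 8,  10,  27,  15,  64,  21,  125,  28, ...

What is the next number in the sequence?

Positions 1, 3, 5, … form one subsequence and positions 2, 4, 6, … form another.
Subsequence A: 8, 27, 64, 125. The cubes 2³, 3³, 4³, ….
Subsequence B: 10, 15, 21, 28. Triangular numbers starting at T_4.
Position 9 → subsequence A, term 5 = 216.

216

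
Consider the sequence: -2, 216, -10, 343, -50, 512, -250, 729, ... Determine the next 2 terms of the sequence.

-1250, 1000

Odd-indexed and even-indexed terms follow separate rules.
Stream A: -2, -10, -50, -250 — geometric, ×5 each step.
Stream B: 216, 343, 512, 729 — perfect cubes starting at 6³.
The 9th slot belongs to stream A; its 5th term is -1250.
The 10th slot belongs to stream B; its 5th term is 1000.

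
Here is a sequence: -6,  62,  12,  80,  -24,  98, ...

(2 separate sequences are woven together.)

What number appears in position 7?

Odd-indexed and even-indexed terms follow separate rules.
Track A: -6, 12, -24 — geometric with ratio -2.
Track B: 62, 80, 98 — linear: a_n = 44 + 18·n.
Position 7 → track A, term 4 = 48.

48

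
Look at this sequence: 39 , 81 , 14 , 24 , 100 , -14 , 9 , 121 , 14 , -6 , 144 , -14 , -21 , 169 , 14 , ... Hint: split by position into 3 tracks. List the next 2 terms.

Read the sequence 3 terms at a time; column i is its own pattern.
Stream A is 39, 24, 9, -6, -21, which is arithmetic, step −15.
Stream B is 81, 100, 121, 144, 169, which is the squares 9², 10², 11², ….
Stream C is 14, -14, 14, -14, 14, which is oscillating between 14 and -14.
Position 16 falls in stream A as its term 6, giving -36.
Position 17 falls in stream B as its term 6, giving 196.

-36, 196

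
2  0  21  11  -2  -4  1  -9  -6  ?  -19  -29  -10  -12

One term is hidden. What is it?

The slot pattern repeats as AABB (period 4), so there are 2 interleaved tracks.
Stream A = 2, 0, -2, -4, -6, ?, -10, -12: arithmetic with common difference −2.
Stream B = 21, 11, 1, -9, -19, -29: arithmetic, step −10.
Filling stream A at index 6 by its rule yields -8.

-8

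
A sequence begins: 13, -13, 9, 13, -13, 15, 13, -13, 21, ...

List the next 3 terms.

The slot pattern repeats as AAB (period 3), so there are 2 interleaved tracks.
Subsequence A is 13, -13, 13, -13, 13, -13, which is the oscillation 13·(−1)^(n+1).
Subsequence B is 9, 15, 21, which is arithmetic, step +6.
Position 10 falls in subsequence A as its term 7, giving 13.
Position 11 → subsequence A, term 8 = -13.
Position 12 falls in subsequence B as its term 4, giving 27.

13, -13, 27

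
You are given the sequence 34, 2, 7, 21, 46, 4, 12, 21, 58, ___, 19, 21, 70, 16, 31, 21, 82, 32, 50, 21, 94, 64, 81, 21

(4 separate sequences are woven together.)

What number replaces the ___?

Split by position mod 4: positions 1, 5, 9, … form one track, and each other residue class forms its own.
Stream A is 34, 46, 58, 70, 82, 94, which is arithmetic with common difference +12.
Stream B is 2, 4, ?, 16, 32, 64, which is geometric, ×2 each step.
Stream C is 7, 12, 19, 31, 50, 81, which is a Fibonacci-like recurrence a_n = a_{n-1} + a_{n-2}.
Stream D is 21, 21, 21, 21, 21, 21, which is always 21.
The gap is stream B's term 3; the rule gives 8.

8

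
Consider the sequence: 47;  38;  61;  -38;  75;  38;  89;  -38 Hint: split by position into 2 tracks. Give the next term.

103

Taking every 2nd term gives 2 separate tracks.
Track A: 47, 61, 75, 89 — adding 14 each time.
Track B: 38, -38, 38, -38 — oscillating between 38 and -38.
Term 9 comes from track A (its 5th entry): 103.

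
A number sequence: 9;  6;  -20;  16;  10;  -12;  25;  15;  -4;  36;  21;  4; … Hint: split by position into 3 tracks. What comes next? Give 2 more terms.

49, 28

Read the sequence 3 terms at a time; column i is its own pattern.
Track A: 9, 16, 25, 36 — consecutive squares n² from n = 3.
Track B: 6, 10, 15, 21 — triangular numbers n(n+1)/2 for n = 3, 4, ….
Track C: -20, -12, -4, 4 — adding 8 each time.
Position 13 → track A, term 5 = 49.
The 14th slot belongs to track B; its 5th term is 28.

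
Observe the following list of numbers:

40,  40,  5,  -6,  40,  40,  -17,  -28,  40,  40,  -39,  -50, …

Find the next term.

The slot pattern repeats as AABB (period 4), so there are 2 interleaved tracks.
Subsequence A is 40, 40, 40, 40, 40, 40, which is the constant sequence 40.
Subsequence B is 5, -6, -17, -28, -39, -50, which is subtracting 11 each time.
Position 13 → subsequence A, term 7 = 40.

40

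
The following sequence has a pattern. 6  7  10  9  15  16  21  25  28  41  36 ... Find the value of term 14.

107

Taking every 2nd term gives 2 separate tracks.
Subsequence A = 6, 10, 15, 21, 28, 36: the triangular numbers T_3, T_4, ….
Subsequence B = 7, 9, 16, 25, 41: each term equals the sum of the previous two.
The 14th slot belongs to subsequence B; its 7th term is 107.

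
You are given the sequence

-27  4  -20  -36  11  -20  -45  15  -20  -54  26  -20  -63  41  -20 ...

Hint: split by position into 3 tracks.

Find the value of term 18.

The terms cycle through 3 interleaved subsequences.
Track A: -27, -36, -45, -54, -63 (subtracting 9 each time).
Track B: 4, 11, 15, 26, 41 (each term equals the sum of the previous two).
Track C: -20, -20, -20, -20, -20 (the constant sequence -20).
Position 18 → track C, term 6 = -20.

-20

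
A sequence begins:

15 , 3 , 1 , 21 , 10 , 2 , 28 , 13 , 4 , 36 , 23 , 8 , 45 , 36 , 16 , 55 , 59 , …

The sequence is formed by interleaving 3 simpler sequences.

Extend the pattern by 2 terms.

Split by position mod 3 into 3 tracks.
Track A: 15, 21, 28, 36, 45, 55. The triangular numbers T_5, T_6, ….
Track B: 3, 10, 13, 23, 36, 59. Each term equals the sum of the previous two.
Track C: 1, 2, 4, 8, 16. Powers 2^0, 2^1, 2^2, ….
Position 18 falls in track C as its term 6, giving 32.
Position 19 → track A, term 7 = 66.

32, 66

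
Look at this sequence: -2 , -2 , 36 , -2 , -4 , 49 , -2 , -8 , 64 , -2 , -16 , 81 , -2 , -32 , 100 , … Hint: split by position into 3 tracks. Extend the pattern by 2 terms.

Split by position mod 3: positions 1, 4, 7, … form one track, and each other residue class forms its own.
Track A = -2, -2, -2, -2, -2: always -2.
Track B = -2, -4, -8, -16, -32: multiplying by 2 each time.
Track C = 36, 49, 64, 81, 100: perfect squares starting at 6².
The 16th slot belongs to track A; its 6th term is -2.
Term 17 comes from track B (its 6th entry): -64.

-2, -64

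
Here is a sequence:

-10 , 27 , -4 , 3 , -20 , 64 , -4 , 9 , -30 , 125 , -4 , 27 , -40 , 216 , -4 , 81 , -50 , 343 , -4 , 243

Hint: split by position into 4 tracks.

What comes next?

Split by position mod 4: positions 1, 5, 9, … form one track, and each other residue class forms its own.
Track A: -10, -20, -30, -40, -50 — arithmetic, step −10.
Track B: 27, 64, 125, 216, 343 — perfect cubes starting at 3³.
Track C: -4, -4, -4, -4, -4 — always -4.
Track D: 3, 9, 27, 81, 243 — powers of 3.
Term 21 comes from track A (its 6th entry): -60.

-60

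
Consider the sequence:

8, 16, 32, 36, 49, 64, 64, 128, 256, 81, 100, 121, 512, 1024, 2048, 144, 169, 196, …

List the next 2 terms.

4096, 8192

Positions follow the repeating pattern AAABBB; grouping by letter gives 2 tracks.
Subsequence A is 8, 16, 32, 64, 128, 256, 512, 1024, 2048, which is multiplying by 2 each time.
Subsequence B is 36, 49, 64, 81, 100, 121, 144, 169, 196, which is consecutive squares n² from n = 6.
Position 19 falls in subsequence A as its term 10, giving 4096.
Term 20 comes from subsequence A (its 11th entry): 8192.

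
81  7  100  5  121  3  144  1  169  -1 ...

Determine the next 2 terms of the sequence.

196, -3

Positions 1, 3, 5, … form one subsequence and positions 2, 4, 6, … form another.
Track A = 81, 100, 121, 144, 169: the squares 9², 10², 11², ….
Track B = 7, 5, 3, 1, -1: subtracting 2 each time.
Position 11 falls in track A as its term 6, giving 196.
The 12th slot belongs to track B; its 6th term is -3.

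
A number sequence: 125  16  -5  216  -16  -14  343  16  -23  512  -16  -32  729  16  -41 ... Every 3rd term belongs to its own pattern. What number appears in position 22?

1728

Split by position mod 3 into 3 tracks.
Subsequence A = 125, 216, 343, 512, 729: consecutive cubes n³ from n = 5.
Subsequence B = 16, -16, 16, -16, 16: alternating ±16.
Subsequence C = -5, -14, -23, -32, -41: linear: a_n = 4 − 9·n.
Position 22 → subsequence A, term 8 = 1728.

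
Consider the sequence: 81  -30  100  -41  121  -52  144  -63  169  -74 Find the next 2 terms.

The terms cycle through 2 interleaved subsequences.
Track A = 81, 100, 121, 144, 169: consecutive squares n² from n = 9.
Track B = -30, -41, -52, -63, -74: linear: a_n = -19 − 11·n.
Term 11 comes from track A (its 6th entry): 196.
Position 12 falls in track B as its term 6, giving -85.

196, -85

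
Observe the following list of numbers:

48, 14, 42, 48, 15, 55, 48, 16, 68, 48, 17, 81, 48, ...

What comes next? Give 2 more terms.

18, 94

Taking every 3rd term gives 3 separate tracks.
Subsequence A: 48, 48, 48, 48, 48 (always 48).
Subsequence B: 14, 15, 16, 17 (adding 1 each time).
Subsequence C: 42, 55, 68, 81 (arithmetic with common difference +13).
Position 14 falls in subsequence B as its term 5, giving 18.
The 15th slot belongs to subsequence C; its 5th term is 94.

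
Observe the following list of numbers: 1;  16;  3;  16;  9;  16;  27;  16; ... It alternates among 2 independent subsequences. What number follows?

81

Taking every 2nd term gives 2 separate tracks.
Stream A = 1, 3, 9, 27: geometric, ×3 each step.
Stream B = 16, 16, 16, 16: constant 16.
Position 9 → stream A, term 5 = 81.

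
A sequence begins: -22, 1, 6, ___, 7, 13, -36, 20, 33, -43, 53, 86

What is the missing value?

The slot pattern repeats as ABB (period 3), so there are 2 interleaved tracks.
Stream A is -22, ?, -36, -43, which is linear: a_n = -15 − 7·n.
Stream B is 1, 6, 7, 13, 20, 33, 53, 86, which is a Fibonacci-like recurrence a_n = a_{n-1} + a_{n-2}.
Stream A's pattern makes the blank -29.

-29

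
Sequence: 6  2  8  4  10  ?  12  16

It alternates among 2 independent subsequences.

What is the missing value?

8

Split by position mod 2 into 2 tracks.
Stream A: 6, 8, 10, 12 (adding 2 each time).
Stream B: 2, 4, ?, 16 (powers 2^1, 2^2, 2^3, …).
So the missing entry in stream B is 8.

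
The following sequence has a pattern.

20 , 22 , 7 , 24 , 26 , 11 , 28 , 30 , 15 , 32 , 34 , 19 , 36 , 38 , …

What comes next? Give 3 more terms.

Positions follow the repeating pattern AAB; grouping by letter gives 2 tracks.
Track A is 20, 22, 24, 26, 28, 30, 32, 34, 36, 38, which is arithmetic with common difference +2.
Track B is 7, 11, 15, 19, which is arithmetic with common difference +4.
Position 15 falls in track B as its term 5, giving 23.
The 16th slot belongs to track A; its 11th term is 40.
Position 17 → track A, term 12 = 42.

23, 40, 42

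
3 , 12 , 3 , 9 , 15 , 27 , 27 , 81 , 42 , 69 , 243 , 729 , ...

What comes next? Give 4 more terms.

111, 180, 2187, 6561

Positions follow the repeating pattern AABB; grouping by letter gives 2 tracks.
Subsequence A: 3, 12, 15, 27, 42, 69. Each term equals the sum of the previous two.
Subsequence B: 3, 9, 27, 81, 243, 729. Successive powers of 3.
Term 13 comes from subsequence A (its 7th entry): 111.
Position 14 falls in subsequence A as its term 8, giving 180.
The 15th slot belongs to subsequence B; its 7th term is 2187.
Position 16 → subsequence B, term 8 = 6561.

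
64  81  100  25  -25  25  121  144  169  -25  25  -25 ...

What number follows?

Reading positions in blocks of 6 reveals the pattern AAABBB — 2 tracks woven together.
Subsequence A: 64, 81, 100, 121, 144, 169 (the squares 8², 9², 10², …).
Subsequence B: 25, -25, 25, -25, 25, -25 (alternating ±25).
Position 13 → subsequence A, term 7 = 196.

196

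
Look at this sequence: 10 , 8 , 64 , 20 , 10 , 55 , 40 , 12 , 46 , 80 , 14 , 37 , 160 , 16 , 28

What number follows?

320

Taking every 3rd term gives 3 separate tracks.
Track A: 10, 20, 40, 80, 160. A geometric progression (common ratio 2).
Track B: 8, 10, 12, 14, 16. Arithmetic with common difference +2.
Track C: 64, 55, 46, 37, 28. Linear: a_n = 73 − 9·n.
Position 16 → track A, term 6 = 320.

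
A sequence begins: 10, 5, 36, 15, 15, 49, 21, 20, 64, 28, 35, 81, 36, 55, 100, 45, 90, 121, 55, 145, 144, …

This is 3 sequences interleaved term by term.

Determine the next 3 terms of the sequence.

Split by position mod 3 into 3 tracks.
Subsequence A: 10, 15, 21, 28, 36, 45, 55 — the triangular numbers T_4, T_5, ….
Subsequence B: 5, 15, 20, 35, 55, 90, 145 — Fibonacci-style (each term is the sum of the two before it).
Subsequence C: 36, 49, 64, 81, 100, 121, 144 — perfect squares starting at 6².
Position 22 falls in subsequence A as its term 8, giving 66.
The 23rd slot belongs to subsequence B; its 8th term is 235.
Term 24 comes from subsequence C (its 8th entry): 169.

66, 235, 169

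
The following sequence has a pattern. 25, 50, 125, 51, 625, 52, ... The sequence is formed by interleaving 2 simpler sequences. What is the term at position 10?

Odd-indexed and even-indexed terms follow separate rules.
Subsequence A: 25, 125, 625 — powers 5^2, 5^3, 5^4, ….
Subsequence B: 50, 51, 52 — arithmetic with common difference +1.
Position 10 → subsequence B, term 5 = 54.

54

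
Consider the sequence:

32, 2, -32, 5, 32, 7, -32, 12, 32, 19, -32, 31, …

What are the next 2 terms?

Split by position mod 2 into 2 tracks.
Stream A = 32, -32, 32, -32, 32, -32: oscillating between 32 and -32.
Stream B = 2, 5, 7, 12, 19, 31: Fibonacci-style (each term is the sum of the two before it).
Term 13 comes from stream A (its 7th entry): 32.
Term 14 comes from stream B (its 7th entry): 50.

32, 50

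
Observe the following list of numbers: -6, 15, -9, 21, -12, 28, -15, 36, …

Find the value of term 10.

45

The terms cycle through 2 interleaved subsequences.
Track A is -6, -9, -12, -15, which is subtracting 3 each time.
Track B is 15, 21, 28, 36, which is triangular numbers n(n+1)/2 for n = 5, 6, ….
Position 10 falls in track B as its term 5, giving 45.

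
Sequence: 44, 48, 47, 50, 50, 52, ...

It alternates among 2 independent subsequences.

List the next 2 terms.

53, 54

Taking every 2nd term gives 2 separate tracks.
Stream A: 44, 47, 50. Linear: a_n = 41 + 3·n.
Stream B: 48, 50, 52. Adding 2 each time.
The 7th slot belongs to stream A; its 4th term is 53.
Term 8 comes from stream B (its 4th entry): 54.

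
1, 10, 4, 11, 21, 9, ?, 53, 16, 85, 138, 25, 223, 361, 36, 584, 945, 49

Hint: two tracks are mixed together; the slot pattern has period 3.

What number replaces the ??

Reading positions in blocks of 3 reveals the pattern AAB — 2 tracks woven together.
Track A = 1, 10, 11, 21, ?, 53, 85, 138, 223, 361, 584, 945: Fibonacci-style (each term is the sum of the two before it).
Track B = 4, 9, 16, 25, 36, 49: perfect squares starting at 2².
Filling track A at index 5 by its rule yields 32.

32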